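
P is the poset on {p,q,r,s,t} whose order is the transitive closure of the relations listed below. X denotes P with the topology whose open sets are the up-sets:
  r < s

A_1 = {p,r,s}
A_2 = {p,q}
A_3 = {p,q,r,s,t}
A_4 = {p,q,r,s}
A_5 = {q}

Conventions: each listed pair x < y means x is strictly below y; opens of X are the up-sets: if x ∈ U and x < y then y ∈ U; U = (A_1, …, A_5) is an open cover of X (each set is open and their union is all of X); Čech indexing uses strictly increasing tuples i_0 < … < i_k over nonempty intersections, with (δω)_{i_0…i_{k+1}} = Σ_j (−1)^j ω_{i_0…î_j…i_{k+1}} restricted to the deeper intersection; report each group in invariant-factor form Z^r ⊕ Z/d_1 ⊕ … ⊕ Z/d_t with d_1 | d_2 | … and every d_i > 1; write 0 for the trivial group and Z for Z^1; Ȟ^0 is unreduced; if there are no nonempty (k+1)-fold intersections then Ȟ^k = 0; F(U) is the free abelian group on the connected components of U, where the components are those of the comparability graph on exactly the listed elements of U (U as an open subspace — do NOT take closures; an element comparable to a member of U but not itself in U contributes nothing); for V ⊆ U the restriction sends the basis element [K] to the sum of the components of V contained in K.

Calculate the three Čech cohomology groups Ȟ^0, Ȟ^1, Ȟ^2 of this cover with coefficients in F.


nerve simplices:
  A12={p} A13={p,r,s} A14={p,r,s} A23={p,q} A24={p,q} A25={q} A34={p,q,r,s} A35={q} A45={q}
  A123={p} A124={p} A134={p,r,s} A234={p,q} A235={q} A245={q} A345={q}
  A1234={p} A2345={q}
components per intersection:
  A1: {p} {r,s}
  A2: {p} {q}
  A3: {p} {q} {r,s} {t}
  A4: {p} {q} {r,s}
  A5: {q}
  A12: {p}
  A13: {p} {r,s}
  A14: {p} {r,s}
  A23: {p} {q}
  A24: {p} {q}
  A25: {q}
  A34: {p} {q} {r,s}
  A35: {q}
  A45: {q}
  A123: {p}
  A124: {p}
  A134: {p} {r,s}
  A234: {p} {q}
  A235: {q}
  A245: {q}
  A345: {q}
  A1234: {p}
  A2345: {q}
C dims 12,15,9,2; δ0: rk 8, SNF 1^8; δ1: rk 7, SNF 1^7; δ2: rk 2, SNF 1^2
degree 0: 12−8−0 = 4 → Ȟ^0 ≅ Z^4
degree 1: 15−7−8 = 0 → Ȟ^1 ≅ 0
degree 2: 9−2−7 = 0 → Ȟ^2 ≅ 0

Ȟ^0 = Z^4, Ȟ^1 = 0 and Ȟ^2 = 0


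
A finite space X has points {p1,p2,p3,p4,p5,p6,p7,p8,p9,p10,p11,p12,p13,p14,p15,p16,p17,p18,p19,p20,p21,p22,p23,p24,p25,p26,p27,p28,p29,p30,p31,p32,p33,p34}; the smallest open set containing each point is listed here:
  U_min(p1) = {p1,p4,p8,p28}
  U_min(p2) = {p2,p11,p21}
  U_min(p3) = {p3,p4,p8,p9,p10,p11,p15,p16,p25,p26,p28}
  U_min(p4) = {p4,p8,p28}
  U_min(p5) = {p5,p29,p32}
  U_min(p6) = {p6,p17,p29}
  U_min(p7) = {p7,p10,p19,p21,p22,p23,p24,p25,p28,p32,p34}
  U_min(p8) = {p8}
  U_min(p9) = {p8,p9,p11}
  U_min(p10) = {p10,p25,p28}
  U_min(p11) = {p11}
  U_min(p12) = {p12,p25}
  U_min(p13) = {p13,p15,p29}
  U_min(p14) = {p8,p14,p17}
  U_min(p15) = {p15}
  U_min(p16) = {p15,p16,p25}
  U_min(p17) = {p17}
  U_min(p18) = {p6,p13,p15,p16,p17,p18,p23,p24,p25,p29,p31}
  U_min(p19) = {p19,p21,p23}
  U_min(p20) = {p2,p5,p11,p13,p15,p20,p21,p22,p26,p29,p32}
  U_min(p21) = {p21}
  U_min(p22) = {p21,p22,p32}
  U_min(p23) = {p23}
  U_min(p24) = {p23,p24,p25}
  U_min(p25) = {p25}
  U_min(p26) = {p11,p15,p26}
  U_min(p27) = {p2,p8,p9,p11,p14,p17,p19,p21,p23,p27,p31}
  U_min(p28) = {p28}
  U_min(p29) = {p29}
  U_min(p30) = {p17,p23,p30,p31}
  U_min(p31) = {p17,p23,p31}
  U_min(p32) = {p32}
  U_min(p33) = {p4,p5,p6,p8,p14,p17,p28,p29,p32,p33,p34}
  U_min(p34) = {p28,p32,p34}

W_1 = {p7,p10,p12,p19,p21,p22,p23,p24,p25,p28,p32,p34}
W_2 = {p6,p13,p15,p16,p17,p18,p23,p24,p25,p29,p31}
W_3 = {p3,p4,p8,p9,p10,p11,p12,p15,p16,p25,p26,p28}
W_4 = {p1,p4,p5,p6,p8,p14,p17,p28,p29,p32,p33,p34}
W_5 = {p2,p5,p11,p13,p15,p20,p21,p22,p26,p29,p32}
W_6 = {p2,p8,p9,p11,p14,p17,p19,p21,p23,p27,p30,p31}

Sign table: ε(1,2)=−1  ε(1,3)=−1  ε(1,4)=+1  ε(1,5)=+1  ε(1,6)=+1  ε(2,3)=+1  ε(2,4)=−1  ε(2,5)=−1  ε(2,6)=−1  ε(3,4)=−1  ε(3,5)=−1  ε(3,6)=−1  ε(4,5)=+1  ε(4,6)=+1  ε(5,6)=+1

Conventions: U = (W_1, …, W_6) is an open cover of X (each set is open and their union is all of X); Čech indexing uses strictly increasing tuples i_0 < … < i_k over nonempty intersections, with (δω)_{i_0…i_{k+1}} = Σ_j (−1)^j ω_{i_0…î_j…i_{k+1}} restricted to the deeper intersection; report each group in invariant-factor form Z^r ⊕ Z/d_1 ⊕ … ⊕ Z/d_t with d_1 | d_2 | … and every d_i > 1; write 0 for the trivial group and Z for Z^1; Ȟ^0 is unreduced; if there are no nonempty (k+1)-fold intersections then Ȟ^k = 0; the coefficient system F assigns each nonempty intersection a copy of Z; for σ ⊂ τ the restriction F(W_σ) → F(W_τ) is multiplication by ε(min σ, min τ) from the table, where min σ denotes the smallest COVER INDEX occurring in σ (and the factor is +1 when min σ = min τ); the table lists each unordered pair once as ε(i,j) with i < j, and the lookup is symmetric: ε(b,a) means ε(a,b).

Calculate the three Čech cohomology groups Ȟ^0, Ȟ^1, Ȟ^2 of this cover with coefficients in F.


nonempty intersections:
  W12={p23,p24,p25} W13={p10,p12,p25,p28} W14={p28,p32,p34} W15={p21,p22,p32} W16={p19,p21,p23} W23={p15,p16,p25} W24={p6,p17,p29} W25={p13,p15,p29} W26={p17,p23,p31} W34={p4,p8,p28} W35={p11,p15,p26} W36={p8,p9,p11} W45={p5,p29,p32} W46={p8,p14,p17} W56={p2,p11,p21}
  W123={p25} W126={p23} W134={p28} W145={p32} W156={p21} W235={p15} W245={p29} W246={p17} W346={p8} W356={p11}
C dims 6,15,10; δ0: rk 5, SNF 1^5; δ1: rk 10, SNF 1^9·2
Ȟ^0: (6−5)−0=1 ⇒ Z
Ȟ^1: (15−10)−5=0 ⇒ 0
Ȟ^2: (10−0)−10=0 plus torsion [2] ⇒ Z/2

Ȟ^0 = Z,  Ȟ^1 = 0,  Ȟ^2 = Z/2


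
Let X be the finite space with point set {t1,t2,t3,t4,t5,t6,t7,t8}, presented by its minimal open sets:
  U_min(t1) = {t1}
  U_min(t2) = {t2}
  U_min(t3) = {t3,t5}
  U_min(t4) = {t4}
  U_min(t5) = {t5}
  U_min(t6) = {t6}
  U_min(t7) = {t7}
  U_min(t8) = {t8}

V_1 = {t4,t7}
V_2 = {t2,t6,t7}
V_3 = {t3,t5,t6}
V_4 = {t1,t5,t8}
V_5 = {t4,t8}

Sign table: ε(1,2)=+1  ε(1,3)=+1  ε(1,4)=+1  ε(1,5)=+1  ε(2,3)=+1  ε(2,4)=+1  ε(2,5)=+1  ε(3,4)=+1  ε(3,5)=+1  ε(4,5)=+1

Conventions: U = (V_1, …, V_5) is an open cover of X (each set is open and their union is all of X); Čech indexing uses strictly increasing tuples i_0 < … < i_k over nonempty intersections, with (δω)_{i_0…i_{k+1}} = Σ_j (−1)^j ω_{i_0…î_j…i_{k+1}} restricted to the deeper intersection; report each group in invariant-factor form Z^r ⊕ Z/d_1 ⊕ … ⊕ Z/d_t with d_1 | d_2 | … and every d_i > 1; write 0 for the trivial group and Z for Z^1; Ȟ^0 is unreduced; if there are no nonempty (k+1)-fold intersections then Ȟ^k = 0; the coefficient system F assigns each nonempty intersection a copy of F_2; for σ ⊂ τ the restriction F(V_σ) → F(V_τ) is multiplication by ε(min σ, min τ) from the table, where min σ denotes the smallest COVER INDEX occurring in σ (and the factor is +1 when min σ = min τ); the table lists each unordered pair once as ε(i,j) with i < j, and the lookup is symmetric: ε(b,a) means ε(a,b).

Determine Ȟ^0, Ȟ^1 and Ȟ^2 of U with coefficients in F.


nerve simplices:
  V12={t7} V15={t4} V23={t6} V34={t5} V45={t8}
C dims 5,5; δ0: rk_F2 4
degree 0: 5−4−0 = 1 → Ȟ^0 ≅ Z/2
degree 1: 5−0−4 = 1 → Ȟ^1 ≅ Z/2
degree 2: 0−0−0 = 0 → Ȟ^2 ≅ 0

Ȟ^0(U;F) ≅ Z/2, Ȟ^1(U;F) ≅ Z/2 and Ȟ^2(U;F) ≅ 0


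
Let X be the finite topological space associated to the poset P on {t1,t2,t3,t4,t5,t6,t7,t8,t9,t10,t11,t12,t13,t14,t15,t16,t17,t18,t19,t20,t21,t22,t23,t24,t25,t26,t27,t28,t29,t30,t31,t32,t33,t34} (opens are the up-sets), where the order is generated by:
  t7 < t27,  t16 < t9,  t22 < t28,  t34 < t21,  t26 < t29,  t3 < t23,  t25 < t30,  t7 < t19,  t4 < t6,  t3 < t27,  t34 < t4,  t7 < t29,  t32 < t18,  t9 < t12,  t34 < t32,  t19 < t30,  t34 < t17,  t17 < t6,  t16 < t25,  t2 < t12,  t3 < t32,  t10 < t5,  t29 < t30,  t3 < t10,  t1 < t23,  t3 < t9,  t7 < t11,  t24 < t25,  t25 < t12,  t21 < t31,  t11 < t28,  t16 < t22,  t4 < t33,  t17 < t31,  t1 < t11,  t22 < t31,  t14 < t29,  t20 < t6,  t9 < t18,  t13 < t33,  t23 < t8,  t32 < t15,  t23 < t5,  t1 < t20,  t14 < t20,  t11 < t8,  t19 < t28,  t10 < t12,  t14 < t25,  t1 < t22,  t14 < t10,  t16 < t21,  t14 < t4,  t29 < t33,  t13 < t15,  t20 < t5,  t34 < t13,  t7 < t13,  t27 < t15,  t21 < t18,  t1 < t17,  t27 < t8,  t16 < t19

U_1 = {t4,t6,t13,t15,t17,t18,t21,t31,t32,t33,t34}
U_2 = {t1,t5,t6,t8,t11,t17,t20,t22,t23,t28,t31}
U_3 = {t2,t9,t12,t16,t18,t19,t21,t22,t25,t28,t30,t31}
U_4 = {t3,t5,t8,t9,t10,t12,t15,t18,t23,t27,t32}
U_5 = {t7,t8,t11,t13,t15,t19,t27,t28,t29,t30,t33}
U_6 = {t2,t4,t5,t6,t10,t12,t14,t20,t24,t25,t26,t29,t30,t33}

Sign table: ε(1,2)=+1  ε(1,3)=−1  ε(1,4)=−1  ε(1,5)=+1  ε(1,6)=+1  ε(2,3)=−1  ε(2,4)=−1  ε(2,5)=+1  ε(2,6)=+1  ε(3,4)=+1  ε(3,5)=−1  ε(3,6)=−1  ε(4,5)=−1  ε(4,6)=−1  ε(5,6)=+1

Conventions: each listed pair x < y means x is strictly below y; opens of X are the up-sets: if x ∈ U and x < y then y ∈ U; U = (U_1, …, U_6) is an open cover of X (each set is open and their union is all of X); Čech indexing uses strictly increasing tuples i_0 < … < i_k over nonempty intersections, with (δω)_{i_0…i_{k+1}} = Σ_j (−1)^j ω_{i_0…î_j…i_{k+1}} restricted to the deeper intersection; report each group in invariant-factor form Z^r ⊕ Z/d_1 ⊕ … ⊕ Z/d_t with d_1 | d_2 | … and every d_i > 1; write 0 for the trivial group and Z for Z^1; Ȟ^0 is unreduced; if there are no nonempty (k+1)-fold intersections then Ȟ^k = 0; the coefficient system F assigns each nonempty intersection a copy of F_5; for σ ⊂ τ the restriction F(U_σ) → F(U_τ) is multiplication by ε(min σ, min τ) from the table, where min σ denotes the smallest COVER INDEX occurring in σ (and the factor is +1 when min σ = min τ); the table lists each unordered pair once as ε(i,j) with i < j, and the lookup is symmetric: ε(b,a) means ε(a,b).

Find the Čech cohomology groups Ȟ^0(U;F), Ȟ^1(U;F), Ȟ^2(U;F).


nonempty overlaps:
  U12={t6,t17,t31} U13={t18,t21,t31} U14={t15,t18,t32} U15={t13,t15,t33} U16={t4,t6,t33} U23={t22,t28,t31} U24={t5,t8,t23} U25={t8,t11,t28} U26={t5,t6,t20} U34={t9,t12,t18} U35={t19,t28,t30} U36={t2,t12,t25,t30} U45={t8,t15,t27} U46={t5,t10,t12} U56={t29,t30,t33}
  U123={t31} U126={t6} U134={t18} U145={t15} U156={t33} U235={t28} U245={t8} U246={t5} U346={t12} U356={t30}
C dims 6,15,10; δ0: rk_F5 5; δ1: rk_F5 10
degree 0: 6−5−0 = 1 → Ȟ^0 ≅ Z/5
degree 1: 15−10−5 = 0 → Ȟ^1 ≅ 0
degree 2: 10−0−10 = 0 → Ȟ^2 ≅ 0

Ȟ^0(U;F) ≅ Z/5,  Ȟ^1(U;F) ≅ 0,  Ȟ^2(U;F) ≅ 0


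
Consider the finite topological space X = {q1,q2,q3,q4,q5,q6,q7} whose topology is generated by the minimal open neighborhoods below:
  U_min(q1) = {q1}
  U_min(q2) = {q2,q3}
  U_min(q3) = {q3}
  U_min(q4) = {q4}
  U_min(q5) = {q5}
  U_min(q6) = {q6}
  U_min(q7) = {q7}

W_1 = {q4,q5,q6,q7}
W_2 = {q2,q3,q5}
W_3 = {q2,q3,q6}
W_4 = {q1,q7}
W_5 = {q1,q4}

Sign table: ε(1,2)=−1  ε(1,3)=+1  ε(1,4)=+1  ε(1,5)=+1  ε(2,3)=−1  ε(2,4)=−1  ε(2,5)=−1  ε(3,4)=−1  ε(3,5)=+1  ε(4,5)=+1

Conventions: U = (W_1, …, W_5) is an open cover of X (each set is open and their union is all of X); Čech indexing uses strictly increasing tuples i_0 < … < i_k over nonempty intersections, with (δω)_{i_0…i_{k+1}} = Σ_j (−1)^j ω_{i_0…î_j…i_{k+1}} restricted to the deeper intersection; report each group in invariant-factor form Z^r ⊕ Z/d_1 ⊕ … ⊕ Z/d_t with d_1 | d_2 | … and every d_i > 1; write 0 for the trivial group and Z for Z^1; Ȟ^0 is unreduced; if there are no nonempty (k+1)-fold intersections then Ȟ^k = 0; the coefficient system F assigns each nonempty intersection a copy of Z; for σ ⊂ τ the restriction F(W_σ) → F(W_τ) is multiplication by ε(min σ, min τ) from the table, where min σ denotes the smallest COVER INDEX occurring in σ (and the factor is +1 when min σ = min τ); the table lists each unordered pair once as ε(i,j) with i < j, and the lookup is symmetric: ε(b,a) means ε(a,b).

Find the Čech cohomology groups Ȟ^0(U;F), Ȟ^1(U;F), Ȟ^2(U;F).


intersection data:
  W12={q5} W13={q6} W14={q7} W15={q4} W23={q2,q3} W45={q1}
C dims 5,6; δ0: rk 4, SNF 1^4
Ȟ^0 = (5 − 4) − 0 = 1, so Ȟ^0 ≅ Z
Ȟ^1 = (6 − 0) − 4 = 2, so Ȟ^1 ≅ Z^2
Ȟ^2 = (0 − 0) − 0 = 0, so Ȟ^2 ≅ 0

Ȟ^0(U;F) ≅ Z, Ȟ^1(U;F) ≅ Z^2 and Ȟ^2(U;F) ≅ 0


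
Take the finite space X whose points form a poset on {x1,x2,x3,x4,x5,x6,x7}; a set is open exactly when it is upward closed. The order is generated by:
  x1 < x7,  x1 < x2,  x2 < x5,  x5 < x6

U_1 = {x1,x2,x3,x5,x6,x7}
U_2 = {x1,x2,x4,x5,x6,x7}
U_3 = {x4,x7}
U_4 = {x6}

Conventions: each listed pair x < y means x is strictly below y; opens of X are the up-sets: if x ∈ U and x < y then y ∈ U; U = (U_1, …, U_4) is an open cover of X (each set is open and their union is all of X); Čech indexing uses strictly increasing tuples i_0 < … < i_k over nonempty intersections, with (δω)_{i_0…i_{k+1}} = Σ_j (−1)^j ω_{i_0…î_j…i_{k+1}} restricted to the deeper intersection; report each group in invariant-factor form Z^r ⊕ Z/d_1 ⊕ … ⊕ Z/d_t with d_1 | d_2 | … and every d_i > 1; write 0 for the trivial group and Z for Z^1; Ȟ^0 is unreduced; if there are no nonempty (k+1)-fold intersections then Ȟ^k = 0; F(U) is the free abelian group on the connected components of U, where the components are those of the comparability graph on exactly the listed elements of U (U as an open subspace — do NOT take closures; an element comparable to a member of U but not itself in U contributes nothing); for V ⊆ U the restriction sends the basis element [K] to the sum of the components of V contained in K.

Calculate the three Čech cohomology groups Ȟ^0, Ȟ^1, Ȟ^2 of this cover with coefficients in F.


Ȟ^0 ≅ Z^3,  Ȟ^1 ≅ 0,  Ȟ^2 ≅ 0

nonempty overlaps:
  U12={x1,x2,x5,x6,x7} U13={x7} U14={x6} U23={x4,x7} U24={x6}
  U123={x7} U124={x6}
components per intersection:
  U1: {x1,x2,x5,x6,x7} {x3}
  U2: {x1,x2,x5,x6,x7} {x4}
  U3: {x4} {x7}
  U4: {x6}
  U12: {x1,x2,x5,x6,x7}
  U13: {x7}
  U14: {x6}
  U23: {x4} {x7}
  U24: {x6}
  U123: {x7}
  U124: {x6}
C dims 7,6,2; δ0: rk 4, SNF 1^4; δ1: rk 2, SNF 1^2
degree 0: 7−4−0 = 3 → Ȟ^0 ≅ Z^3
degree 1: 6−2−4 = 0 → Ȟ^1 ≅ 0
degree 2: 2−0−2 = 0 → Ȟ^2 ≅ 0


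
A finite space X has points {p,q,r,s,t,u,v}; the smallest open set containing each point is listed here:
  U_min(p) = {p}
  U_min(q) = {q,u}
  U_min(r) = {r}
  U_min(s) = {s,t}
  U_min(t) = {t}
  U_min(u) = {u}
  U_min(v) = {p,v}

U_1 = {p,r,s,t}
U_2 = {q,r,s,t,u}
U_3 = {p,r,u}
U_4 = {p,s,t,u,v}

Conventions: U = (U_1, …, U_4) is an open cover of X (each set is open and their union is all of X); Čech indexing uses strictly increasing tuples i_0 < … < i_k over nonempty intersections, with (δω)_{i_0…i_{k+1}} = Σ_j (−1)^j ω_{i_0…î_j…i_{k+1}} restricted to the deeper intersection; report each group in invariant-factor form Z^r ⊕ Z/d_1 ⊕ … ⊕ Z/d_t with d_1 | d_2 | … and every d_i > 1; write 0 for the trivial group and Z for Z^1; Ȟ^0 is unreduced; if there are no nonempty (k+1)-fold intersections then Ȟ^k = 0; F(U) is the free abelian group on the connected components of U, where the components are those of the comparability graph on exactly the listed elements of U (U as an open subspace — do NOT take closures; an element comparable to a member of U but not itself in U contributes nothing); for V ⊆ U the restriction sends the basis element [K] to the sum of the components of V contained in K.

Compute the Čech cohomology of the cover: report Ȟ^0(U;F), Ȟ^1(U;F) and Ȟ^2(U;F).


Ȟ^0 ≅ Z^4, Ȟ^1 ≅ 0 and Ȟ^2 ≅ 0

nonempty intersections:
  U12={r,s,t} U13={p,r} U14={p,s,t} U23={r,u} U24={s,t,u} U34={p,u}
  U123={r} U124={s,t} U134={p} U234={u}
components per intersection:
  U1: {p} {r} {s,t}
  U2: {q,u} {r} {s,t}
  U3: {p} {r} {u}
  U4: {p,v} {s,t} {u}
  U12: {r} {s,t}
  U13: {p} {r}
  U14: {p} {s,t}
  U23: {r} {u}
  U24: {s,t} {u}
  U34: {p} {u}
  U123: {r}
  U124: {s,t}
  U134: {p}
  U234: {u}
C dims 12,12,4; δ0: rk 8, SNF 1^8; δ1: rk 4, SNF 1^4
Ȟ^0: (12−8)−0=4 ⇒ Z^4
Ȟ^1: (12−4)−8=0 ⇒ 0
Ȟ^2: (4−0)−4=0 ⇒ 0


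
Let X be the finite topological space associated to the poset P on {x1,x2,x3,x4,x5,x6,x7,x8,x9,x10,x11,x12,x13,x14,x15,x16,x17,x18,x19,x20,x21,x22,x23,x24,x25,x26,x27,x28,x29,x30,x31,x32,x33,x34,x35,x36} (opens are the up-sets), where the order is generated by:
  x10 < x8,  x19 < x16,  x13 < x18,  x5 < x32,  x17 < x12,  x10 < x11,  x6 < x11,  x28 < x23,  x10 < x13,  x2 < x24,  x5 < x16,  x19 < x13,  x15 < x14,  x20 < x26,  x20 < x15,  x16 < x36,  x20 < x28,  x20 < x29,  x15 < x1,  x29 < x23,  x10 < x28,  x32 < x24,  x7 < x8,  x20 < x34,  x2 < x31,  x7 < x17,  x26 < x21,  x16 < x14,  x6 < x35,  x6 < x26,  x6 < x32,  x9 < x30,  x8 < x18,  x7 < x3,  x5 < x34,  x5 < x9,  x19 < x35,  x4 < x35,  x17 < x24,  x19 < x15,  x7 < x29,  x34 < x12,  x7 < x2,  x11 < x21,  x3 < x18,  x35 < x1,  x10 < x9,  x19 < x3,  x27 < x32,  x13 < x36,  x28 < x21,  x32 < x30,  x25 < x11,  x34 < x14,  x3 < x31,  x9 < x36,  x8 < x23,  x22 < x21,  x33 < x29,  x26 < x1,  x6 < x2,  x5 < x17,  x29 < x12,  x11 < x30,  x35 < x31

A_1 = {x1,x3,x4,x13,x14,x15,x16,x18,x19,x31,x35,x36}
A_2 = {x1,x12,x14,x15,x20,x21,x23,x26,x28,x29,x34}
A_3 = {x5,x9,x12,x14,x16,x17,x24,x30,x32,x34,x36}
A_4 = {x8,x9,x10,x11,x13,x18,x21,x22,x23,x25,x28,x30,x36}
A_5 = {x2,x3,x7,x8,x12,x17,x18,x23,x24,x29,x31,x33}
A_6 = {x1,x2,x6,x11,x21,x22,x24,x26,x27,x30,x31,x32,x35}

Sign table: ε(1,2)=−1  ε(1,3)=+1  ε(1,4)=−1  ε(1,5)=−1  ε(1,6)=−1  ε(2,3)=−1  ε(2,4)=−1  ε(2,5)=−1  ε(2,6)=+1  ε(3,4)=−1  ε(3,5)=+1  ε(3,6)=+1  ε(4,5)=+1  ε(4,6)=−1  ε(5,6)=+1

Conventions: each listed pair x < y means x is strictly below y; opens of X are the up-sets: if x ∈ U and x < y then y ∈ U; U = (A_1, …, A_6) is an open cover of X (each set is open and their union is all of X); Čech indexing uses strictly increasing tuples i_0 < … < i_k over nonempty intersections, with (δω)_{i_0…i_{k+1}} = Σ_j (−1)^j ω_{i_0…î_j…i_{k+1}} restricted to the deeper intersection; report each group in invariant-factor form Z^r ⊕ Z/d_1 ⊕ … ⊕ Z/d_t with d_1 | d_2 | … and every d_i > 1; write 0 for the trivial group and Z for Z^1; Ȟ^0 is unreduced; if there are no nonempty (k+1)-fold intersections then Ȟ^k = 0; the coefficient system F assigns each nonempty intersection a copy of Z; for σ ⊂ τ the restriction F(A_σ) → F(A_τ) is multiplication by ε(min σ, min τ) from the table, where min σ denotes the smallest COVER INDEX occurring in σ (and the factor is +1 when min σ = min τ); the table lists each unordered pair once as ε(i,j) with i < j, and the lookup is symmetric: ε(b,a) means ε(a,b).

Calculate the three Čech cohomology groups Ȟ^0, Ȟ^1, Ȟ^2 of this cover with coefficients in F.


Ȟ^0 = 0,  Ȟ^1 = Z/2,  Ȟ^2 = Z

nerve of the cover:
  A12={x1,x14,x15} A13={x14,x16,x36} A14={x13,x18,x36} A15={x3,x18,x31} A16={x1,x31,x35} A23={x12,x14,x34} A24={x21,x23,x28} A25={x12,x23,x29} A26={x1,x21,x26} A34={x9,x30,x36} A35={x12,x17,x24} A36={x24,x30,x32} A45={x8,x18,x23} A46={x11,x21,x22,x30} A56={x2,x24,x31}
  A123={x14} A126={x1} A134={x36} A145={x18} A156={x31} A235={x12} A245={x23} A246={x21} A346={x30} A356={x24}
C dims 6,15,10; δ0: rk 6, SNF 1^5·2; δ1: rk 9, SNF 1^9
Ȟ^0 = (6 − 6) − 0 = 0, so Ȟ^0 ≅ 0
Ȟ^1 = (15 − 9) − 6 = 0 plus torsion [2], so Ȟ^1 ≅ Z/2
Ȟ^2 = (10 − 0) − 9 = 1, so Ȟ^2 ≅ Z


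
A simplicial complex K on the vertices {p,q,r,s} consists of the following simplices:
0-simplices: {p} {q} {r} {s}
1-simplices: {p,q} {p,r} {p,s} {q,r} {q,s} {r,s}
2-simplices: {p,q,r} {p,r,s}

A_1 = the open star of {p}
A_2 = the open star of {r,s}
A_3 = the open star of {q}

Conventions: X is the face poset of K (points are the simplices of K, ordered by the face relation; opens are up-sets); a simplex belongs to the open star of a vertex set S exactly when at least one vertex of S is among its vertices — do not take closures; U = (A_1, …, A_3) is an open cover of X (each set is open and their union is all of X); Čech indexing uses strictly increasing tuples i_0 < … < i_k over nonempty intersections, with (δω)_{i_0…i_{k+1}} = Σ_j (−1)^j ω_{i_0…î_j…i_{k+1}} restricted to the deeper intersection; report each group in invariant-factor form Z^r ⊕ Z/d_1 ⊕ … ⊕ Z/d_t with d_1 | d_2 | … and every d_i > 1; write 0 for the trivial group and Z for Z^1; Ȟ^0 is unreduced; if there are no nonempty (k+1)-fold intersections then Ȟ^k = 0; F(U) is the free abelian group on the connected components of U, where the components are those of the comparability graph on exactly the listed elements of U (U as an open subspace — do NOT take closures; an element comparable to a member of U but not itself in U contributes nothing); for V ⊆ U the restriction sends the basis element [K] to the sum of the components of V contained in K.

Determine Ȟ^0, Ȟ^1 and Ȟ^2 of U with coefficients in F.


Ȟ^0 = Z, Ȟ^1 = Z, Ȟ^2 = 0

cover nerve:
  A1={{p},{p,q},{p,r},{p,s},{p,q,r},{p,r,s}} A2={{r},{s},{p,r},{p,s},{q,r},{q,s},{r,s},{p,q,r},{p,r,s}} A3={{q},{p,q},{q,r},{q,s},{p,q,r}}
  A12={{p,r},{p,s},{p,q,r},{p,r,s}} A13={{p,q},{p,q,r}} A23={{q,r},{q,s},{p,q,r}}
  A123={{p,q,r}}
components per intersection:
  A1: {{p},{p,q},{p,r},{p,s},{p,q,r},{p,r,s}}
  A2: {{r},{s},{p,r},{p,s},{q,r},{q,s},{r,s},{p,q,r},{p,r,s}}
  A3: {{q},{p,q},{q,r},{q,s},{p,q,r}}
  A12: {{p,r},{p,s},{p,q,r},{p,r,s}}
  A13: {{p,q},{p,q,r}}
  A23: {{q,r},{p,q,r}} {{q,s}}
  A123: {{p,q,r}}
C dims 3,4,1; δ0: rk 2, SNF 1^2; δ1: rk 1, SNF 1^1
Ȟ^0: (3−2)−0=1 ⇒ Z
Ȟ^1: (4−1)−2=1 ⇒ Z
Ȟ^2: (1−0)−1=0 ⇒ 0


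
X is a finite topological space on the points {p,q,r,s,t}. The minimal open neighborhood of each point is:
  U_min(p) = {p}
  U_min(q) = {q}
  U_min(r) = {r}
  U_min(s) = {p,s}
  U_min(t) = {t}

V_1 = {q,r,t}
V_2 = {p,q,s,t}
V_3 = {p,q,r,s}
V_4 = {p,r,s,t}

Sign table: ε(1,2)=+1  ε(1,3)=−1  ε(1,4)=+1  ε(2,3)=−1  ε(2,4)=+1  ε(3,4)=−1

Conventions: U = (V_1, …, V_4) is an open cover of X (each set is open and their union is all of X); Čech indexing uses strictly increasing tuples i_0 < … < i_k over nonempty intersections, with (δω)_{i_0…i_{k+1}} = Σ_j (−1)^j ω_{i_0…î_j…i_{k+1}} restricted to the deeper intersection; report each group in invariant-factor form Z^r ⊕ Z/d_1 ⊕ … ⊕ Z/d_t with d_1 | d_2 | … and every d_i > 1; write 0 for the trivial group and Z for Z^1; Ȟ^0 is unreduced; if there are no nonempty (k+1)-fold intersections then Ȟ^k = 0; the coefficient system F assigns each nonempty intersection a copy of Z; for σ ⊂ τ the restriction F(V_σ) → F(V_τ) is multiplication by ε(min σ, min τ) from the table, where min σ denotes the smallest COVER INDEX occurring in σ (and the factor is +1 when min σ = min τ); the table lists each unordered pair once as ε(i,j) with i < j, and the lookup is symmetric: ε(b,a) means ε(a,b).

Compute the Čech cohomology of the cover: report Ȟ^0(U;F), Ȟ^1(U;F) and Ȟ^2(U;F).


nonempty intersections:
  V12={q,t} V13={q,r} V14={r,t} V23={p,q,s} V24={p,s,t} V34={p,r,s}
  V123={q} V124={t} V134={r} V234={p,s}
C dims 4,6,4; δ0: rk 3, SNF 1^3; δ1: rk 3, SNF 1^3
Ȟ^0: (4−3)−0=1 ⇒ Z
Ȟ^1: (6−3)−3=0 ⇒ 0
Ȟ^2: (4−0)−3=1 ⇒ Z

Ȟ^0 = Z,  Ȟ^1 = 0,  Ȟ^2 = Z


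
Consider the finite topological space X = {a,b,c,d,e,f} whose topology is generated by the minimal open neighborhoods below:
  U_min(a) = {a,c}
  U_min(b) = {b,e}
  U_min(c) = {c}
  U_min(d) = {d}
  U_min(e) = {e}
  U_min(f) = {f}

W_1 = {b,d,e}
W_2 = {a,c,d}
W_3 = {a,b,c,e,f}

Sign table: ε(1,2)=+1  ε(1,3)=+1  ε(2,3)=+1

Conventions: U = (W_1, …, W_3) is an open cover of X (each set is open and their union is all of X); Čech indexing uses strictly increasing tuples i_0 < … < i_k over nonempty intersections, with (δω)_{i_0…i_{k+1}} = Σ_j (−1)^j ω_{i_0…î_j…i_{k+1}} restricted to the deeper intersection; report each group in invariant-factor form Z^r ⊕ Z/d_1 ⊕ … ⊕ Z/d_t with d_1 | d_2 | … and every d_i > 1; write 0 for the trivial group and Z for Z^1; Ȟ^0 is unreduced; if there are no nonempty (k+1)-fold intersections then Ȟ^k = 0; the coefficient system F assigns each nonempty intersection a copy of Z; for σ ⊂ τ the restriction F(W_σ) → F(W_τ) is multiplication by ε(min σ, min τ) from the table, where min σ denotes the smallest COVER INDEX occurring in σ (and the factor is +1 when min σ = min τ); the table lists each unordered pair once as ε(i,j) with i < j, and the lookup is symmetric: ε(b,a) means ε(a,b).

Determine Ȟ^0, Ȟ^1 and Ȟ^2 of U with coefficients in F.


nonempty overlaps:
  W12={d} W13={b,e} W23={a,c}
C dims 3,3; δ0: rk 2, SNF 1^2
degree 0: 3−2−0 = 1 → Ȟ^0 ≅ Z
degree 1: 3−0−2 = 1 → Ȟ^1 ≅ Z
degree 2: 0−0−0 = 0 → Ȟ^2 ≅ 0

Ȟ^0 ≅ Z,  Ȟ^1 ≅ Z,  Ȟ^2 ≅ 0


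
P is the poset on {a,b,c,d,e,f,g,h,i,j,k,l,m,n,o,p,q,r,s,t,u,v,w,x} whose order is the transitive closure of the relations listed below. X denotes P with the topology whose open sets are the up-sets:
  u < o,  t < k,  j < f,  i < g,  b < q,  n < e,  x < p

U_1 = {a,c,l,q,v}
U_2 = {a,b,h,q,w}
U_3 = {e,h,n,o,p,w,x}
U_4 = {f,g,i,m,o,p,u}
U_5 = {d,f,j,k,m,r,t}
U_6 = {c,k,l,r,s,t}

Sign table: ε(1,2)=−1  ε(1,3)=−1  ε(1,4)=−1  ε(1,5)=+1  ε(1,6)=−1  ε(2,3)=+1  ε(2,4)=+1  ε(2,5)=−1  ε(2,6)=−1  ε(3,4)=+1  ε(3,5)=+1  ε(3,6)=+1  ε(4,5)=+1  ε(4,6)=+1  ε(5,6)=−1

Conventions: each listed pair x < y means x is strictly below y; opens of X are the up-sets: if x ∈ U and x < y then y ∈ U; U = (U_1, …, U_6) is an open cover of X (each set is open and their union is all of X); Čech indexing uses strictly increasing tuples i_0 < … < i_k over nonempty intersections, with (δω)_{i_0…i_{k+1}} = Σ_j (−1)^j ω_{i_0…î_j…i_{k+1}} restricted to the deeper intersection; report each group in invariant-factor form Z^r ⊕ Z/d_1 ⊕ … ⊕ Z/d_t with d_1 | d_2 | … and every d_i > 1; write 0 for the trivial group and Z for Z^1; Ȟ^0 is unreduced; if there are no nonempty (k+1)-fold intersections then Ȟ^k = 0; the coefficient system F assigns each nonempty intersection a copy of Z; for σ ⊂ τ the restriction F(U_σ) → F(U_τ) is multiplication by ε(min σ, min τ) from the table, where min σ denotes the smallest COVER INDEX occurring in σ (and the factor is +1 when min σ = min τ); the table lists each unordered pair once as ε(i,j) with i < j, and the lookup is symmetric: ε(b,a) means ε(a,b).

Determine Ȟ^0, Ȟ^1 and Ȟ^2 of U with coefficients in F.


nonempty intersections:
  U12={a,q} U16={c,l} U23={h,w} U34={o,p} U45={f,m} U56={k,r,t}
C dims 6,6; δ0: rk 6, SNF 1^5·2
Ȟ^0: (6−6)−0=0 ⇒ 0
Ȟ^1: (6−0)−6=0 plus torsion [2] ⇒ Z/2
Ȟ^2: (0−0)−0=0 ⇒ 0

Ȟ^0 = 0; Ȟ^1 = Z/2; Ȟ^2 = 0


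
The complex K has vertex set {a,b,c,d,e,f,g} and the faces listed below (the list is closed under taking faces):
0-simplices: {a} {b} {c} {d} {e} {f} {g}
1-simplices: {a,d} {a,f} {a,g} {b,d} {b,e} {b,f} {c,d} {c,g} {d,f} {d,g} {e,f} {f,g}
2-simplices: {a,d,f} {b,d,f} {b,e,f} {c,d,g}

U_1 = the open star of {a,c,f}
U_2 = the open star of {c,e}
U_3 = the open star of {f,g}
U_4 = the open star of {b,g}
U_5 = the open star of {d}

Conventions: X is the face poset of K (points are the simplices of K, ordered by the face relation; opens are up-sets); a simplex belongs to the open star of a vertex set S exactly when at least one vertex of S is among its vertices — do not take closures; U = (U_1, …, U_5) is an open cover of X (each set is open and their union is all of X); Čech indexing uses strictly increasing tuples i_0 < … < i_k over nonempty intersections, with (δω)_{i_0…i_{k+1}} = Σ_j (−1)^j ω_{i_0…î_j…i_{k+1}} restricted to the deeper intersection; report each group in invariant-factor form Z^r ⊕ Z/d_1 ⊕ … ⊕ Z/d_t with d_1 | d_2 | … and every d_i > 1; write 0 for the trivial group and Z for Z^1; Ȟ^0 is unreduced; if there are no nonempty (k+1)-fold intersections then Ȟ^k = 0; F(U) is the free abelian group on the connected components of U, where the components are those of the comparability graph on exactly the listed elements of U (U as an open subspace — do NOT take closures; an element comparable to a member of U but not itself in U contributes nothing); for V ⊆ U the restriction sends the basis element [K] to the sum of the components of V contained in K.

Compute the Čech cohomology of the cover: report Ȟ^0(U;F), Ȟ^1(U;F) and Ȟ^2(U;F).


Ȟ^0 = Z; Ȟ^1 = Z^2; Ȟ^2 = 0

nerve simplices:
  U1={{a},{c},{f},{a,d},{a,f},{a,g},{b,f},{c,d},{c,g},{d,f},{e,f},{f,g},{a,d,f},{b,d,f},{b,e,f},{c,d,g}} U2={{c},{e},{b,e},{c,d},{c,g},{e,f},{b,e,f},{c,d,g}} U3={{f},{g},{a,f},{a,g},{b,f},{c,g},{d,f},{d,g},{e,f},{f,g},{a,d,f},{b,d,f},{b,e,f},{c,d,g}} U4={{b},{g},{a,g},{b,d},{b,e},{b,f},{c,g},{d,g},{f,g},{b,d,f},{b,e,f},{c,d,g}} U5={{d},{a,d},{b,d},{c,d},{d,f},{d,g},{a,d,f},{b,d,f},{c,d,g}}
  U12={{c},{c,d},{c,g},{e,f},{b,e,f},{c,d,g}} U13={{f},{a,f},{a,g},{b,f},{c,g},{d,f},{e,f},{f,g},{a,d,f},{b,d,f},{b,e,f},{c,d,g}} U14={{a,g},{b,f},{c,g},{f,g},{b,d,f},{b,e,f},{c,d,g}} U15={{a,d},{c,d},{d,f},{a,d,f},{b,d,f},{c,d,g}} U23={{c,g},{e,f},{b,e,f},{c,d,g}} U24={{b,e},{c,g},{b,e,f},{c,d,g}} U25={{c,d},{c,d,g}} U34={{g},{a,g},{b,f},{c,g},{d,g},{f,g},{b,d,f},{b,e,f},{c,d,g}} U35={{d,f},{d,g},{a,d,f},{b,d,f},{c,d,g}} U45={{b,d},{d,g},{b,d,f},{c,d,g}}
  U123={{c,g},{e,f},{b,e,f},{c,d,g}} U124={{c,g},{b,e,f},{c,d,g}} U125={{c,d},{c,d,g}} U134={{a,g},{b,f},{c,g},{f,g},{b,d,f},{b,e,f},{c,d,g}} U135={{d,f},{a,d,f},{b,d,f},{c,d,g}} U145={{b,d,f},{c,d,g}} U234={{c,g},{b,e,f},{c,d,g}} U235={{c,d,g}} U245={{c,d,g}} U345={{d,g},{b,d,f},{c,d,g}}
  U1234={{c,g},{b,e,f},{c,d,g}} U1235={{c,d,g}} U1245={{c,d,g}} U1345={{b,d,f},{c,d,g}} U2345={{c,d,g}}
  U12345={{c,d,g}}
components per intersection:
  U1: {{a},{f},{a,d},{a,f},{a,g},{b,f},{d,f},{e,f},{f,g},{a,d,f},{b,d,f},{b,e,f}} {{c},{c,d},{c,g},{c,d,g}}
  U2: {{c},{c,d},{c,g},{c,d,g}} {{e},{b,e},{e,f},{b,e,f}}
  U3: {{f},{g},{a,f},{a,g},{b,f},{c,g},{d,f},{d,g},{e,f},{f,g},{a,d,f},{b,d,f},{b,e,f},{c,d,g}}
  U4: {{b},{b,d},{b,e},{b,f},{b,d,f},{b,e,f}} {{g},{a,g},{c,g},{d,g},{f,g},{c,d,g}}
  U5: {{d},{a,d},{b,d},{c,d},{d,f},{d,g},{a,d,f},{b,d,f},{c,d,g}}
  U12: {{c},{c,d},{c,g},{c,d,g}} {{e,f},{b,e,f}}
  U13: {{f},{a,f},{b,f},{d,f},{e,f},{f,g},{a,d,f},{b,d,f},{b,e,f}} {{a,g}} {{c,g},{c,d,g}}
  U14: {{a,g}} {{b,f},{b,d,f},{b,e,f}} {{c,g},{c,d,g}} {{f,g}}
  U15: {{a,d},{d,f},{a,d,f},{b,d,f}} {{c,d},{c,d,g}}
  U23: {{c,g},{c,d,g}} {{e,f},{b,e,f}}
  U24: {{b,e},{b,e,f}} {{c,g},{c,d,g}}
  U25: {{c,d},{c,d,g}}
  U34: {{g},{a,g},{c,g},{d,g},{f,g},{c,d,g}} {{b,f},{b,d,f},{b,e,f}}
  U35: {{d,f},{a,d,f},{b,d,f}} {{d,g},{c,d,g}}
  U45: {{b,d},{b,d,f}} {{d,g},{c,d,g}}
  U123: {{c,g},{c,d,g}} {{e,f},{b,e,f}}
  U124: {{c,g},{c,d,g}} {{b,e,f}}
  U125: {{c,d},{c,d,g}}
  U134: {{a,g}} {{b,f},{b,d,f},{b,e,f}} {{c,g},{c,d,g}} {{f,g}}
  U135: {{d,f},{a,d,f},{b,d,f}} {{c,d,g}}
  U145: {{b,d,f}} {{c,d,g}}
  U234: {{c,g},{c,d,g}} {{b,e,f}}
  U235: {{c,d,g}}
  U245: {{c,d,g}}
  U345: {{d,g},{c,d,g}} {{b,d,f}}
  U1234: {{c,g},{c,d,g}} {{b,e,f}}
  U1235: {{c,d,g}}
  U1245: {{c,d,g}}
  U1345: {{b,d,f}} {{c,d,g}}
  U2345: {{c,d,g}}
  U12345: {{c,d,g}}
C dims 8,22,19,7; δ0: rk 7, SNF 1^7; δ1: rk 13, SNF 1^13; δ2: rk 6, SNF 1^6
degree 0: 8−7−0 = 1 → Ȟ^0 ≅ Z
degree 1: 22−13−7 = 2 → Ȟ^1 ≅ Z^2
degree 2: 19−6−13 = 0 → Ȟ^2 ≅ 0


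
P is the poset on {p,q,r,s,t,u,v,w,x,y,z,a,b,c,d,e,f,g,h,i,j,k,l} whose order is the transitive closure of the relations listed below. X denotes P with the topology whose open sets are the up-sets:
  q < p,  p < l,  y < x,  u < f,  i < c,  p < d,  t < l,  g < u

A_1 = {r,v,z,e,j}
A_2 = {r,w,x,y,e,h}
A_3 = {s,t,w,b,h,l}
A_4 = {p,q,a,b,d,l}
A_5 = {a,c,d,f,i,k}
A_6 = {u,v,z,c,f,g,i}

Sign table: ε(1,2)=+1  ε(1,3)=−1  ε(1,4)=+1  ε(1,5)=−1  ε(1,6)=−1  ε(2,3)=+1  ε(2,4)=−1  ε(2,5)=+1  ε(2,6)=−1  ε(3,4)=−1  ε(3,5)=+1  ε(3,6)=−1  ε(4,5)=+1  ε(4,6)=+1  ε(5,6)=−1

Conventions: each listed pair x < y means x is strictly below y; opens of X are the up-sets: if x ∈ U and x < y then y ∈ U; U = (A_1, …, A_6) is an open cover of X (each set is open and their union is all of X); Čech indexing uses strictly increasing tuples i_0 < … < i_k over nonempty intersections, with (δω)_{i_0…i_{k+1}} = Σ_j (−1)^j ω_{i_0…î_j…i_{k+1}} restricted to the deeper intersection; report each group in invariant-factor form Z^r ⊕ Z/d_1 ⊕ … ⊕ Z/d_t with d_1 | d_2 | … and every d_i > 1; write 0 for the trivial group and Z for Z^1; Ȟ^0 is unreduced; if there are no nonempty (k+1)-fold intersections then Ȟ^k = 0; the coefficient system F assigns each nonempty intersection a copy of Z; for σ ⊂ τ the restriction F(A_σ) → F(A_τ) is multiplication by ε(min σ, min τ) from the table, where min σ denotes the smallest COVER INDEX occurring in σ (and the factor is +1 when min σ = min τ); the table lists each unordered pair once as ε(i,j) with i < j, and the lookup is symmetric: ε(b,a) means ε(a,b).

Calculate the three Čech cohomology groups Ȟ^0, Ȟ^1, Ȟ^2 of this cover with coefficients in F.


cover nerve:
  A12={r,e} A16={v,z} A23={w,h} A34={b,l} A45={a,d} A56={c,f,i}
C dims 6,6; δ0: rk 6, SNF 1^5·2
Ȟ^0: (6−6)−0=0 ⇒ 0
Ȟ^1: (6−0)−6=0 plus torsion [2] ⇒ Z/2
Ȟ^2: (0−0)−0=0 ⇒ 0

Ȟ^0 = 0,  Ȟ^1 = Z/2,  Ȟ^2 = 0


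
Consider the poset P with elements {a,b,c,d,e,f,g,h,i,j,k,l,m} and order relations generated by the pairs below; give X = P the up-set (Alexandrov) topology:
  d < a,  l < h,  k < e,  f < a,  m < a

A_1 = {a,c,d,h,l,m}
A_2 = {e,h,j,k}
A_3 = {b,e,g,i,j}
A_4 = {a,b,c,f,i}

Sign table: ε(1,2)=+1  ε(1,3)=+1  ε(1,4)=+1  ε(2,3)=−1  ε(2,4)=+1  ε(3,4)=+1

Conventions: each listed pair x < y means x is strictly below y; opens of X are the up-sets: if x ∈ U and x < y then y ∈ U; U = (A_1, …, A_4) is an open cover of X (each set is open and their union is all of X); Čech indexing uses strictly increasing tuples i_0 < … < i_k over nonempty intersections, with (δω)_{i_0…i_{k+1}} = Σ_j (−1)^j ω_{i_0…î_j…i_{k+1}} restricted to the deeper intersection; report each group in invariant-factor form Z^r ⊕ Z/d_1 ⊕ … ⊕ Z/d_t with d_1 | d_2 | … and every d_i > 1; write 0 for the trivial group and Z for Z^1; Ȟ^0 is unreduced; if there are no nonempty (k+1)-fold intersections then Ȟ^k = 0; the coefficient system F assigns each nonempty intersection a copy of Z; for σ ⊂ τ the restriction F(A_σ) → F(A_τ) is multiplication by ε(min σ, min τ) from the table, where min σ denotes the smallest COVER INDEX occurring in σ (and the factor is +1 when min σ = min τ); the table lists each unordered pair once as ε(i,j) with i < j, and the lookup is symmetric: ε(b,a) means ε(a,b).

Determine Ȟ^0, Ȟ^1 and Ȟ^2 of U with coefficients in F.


Ȟ^0(U;F) ≅ 0, Ȟ^1(U;F) ≅ Z/2 and Ȟ^2(U;F) ≅ 0

nonempty intersections:
  A12={h} A14={a,c} A23={e,j} A34={b,i}
C dims 4,4; δ0: rk 4, SNF 1^3·2
Ȟ^0: (4−4)−0=0 ⇒ 0
Ȟ^1: (4−0)−4=0 plus torsion [2] ⇒ Z/2
Ȟ^2: (0−0)−0=0 ⇒ 0


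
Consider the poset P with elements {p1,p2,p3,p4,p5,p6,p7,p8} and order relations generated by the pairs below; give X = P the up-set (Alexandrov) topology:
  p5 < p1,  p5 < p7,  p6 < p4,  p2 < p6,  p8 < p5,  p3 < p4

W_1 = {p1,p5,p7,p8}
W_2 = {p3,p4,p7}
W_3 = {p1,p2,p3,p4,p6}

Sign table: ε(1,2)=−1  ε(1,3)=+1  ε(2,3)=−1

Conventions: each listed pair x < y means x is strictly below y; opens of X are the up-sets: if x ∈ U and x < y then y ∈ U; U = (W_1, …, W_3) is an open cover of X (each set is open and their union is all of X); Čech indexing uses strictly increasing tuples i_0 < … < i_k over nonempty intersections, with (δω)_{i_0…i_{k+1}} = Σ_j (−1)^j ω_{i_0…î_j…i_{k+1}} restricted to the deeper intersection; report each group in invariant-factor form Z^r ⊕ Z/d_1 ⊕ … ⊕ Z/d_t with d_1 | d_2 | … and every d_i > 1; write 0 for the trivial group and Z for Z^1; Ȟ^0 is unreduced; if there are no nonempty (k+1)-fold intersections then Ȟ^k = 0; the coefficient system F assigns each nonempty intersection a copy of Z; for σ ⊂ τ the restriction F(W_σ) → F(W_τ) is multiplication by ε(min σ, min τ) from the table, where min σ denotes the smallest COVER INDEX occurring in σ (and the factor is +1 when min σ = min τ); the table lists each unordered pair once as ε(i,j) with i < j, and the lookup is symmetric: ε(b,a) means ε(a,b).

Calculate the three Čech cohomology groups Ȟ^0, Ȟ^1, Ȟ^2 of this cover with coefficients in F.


Ȟ^0(U;F) ≅ Z, Ȟ^1(U;F) ≅ Z and Ȟ^2(U;F) ≅ 0

intersection data:
  W12={p7} W13={p1} W23={p3,p4}
C dims 3,3; δ0: rk 2, SNF 1^2
Ȟ^0 = (3 − 2) − 0 = 1, so Ȟ^0 ≅ Z
Ȟ^1 = (3 − 0) − 2 = 1, so Ȟ^1 ≅ Z
Ȟ^2 = (0 − 0) − 0 = 0, so Ȟ^2 ≅ 0


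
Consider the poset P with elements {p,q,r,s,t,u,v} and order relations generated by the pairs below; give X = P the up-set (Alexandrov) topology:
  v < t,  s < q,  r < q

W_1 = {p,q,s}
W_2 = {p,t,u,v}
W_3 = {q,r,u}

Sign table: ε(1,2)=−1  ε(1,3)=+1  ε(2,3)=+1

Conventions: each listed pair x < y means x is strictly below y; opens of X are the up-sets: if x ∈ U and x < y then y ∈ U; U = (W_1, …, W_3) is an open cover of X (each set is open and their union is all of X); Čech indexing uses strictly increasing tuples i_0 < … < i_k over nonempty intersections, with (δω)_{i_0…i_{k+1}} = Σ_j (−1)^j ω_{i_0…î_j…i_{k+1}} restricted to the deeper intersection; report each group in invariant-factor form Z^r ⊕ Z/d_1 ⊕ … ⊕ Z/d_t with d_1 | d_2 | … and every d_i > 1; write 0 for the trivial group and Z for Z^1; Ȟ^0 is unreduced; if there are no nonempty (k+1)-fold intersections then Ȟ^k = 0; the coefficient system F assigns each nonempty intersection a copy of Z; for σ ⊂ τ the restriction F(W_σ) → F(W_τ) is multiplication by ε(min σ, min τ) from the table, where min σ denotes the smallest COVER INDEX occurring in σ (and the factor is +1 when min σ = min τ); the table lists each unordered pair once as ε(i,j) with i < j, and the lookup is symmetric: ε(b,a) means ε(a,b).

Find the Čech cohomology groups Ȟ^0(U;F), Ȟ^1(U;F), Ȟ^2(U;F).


Ȟ^0(U;F) ≅ 0,  Ȟ^1(U;F) ≅ Z/2,  Ȟ^2(U;F) ≅ 0

intersection data:
  W12={p} W13={q} W23={u}
C dims 3,3; δ0: rk 3, SNF 1^2·2
Ȟ^0 = (3 − 3) − 0 = 0, so Ȟ^0 ≅ 0
Ȟ^1 = (3 − 0) − 3 = 0 plus torsion [2], so Ȟ^1 ≅ Z/2
Ȟ^2 = (0 − 0) − 0 = 0, so Ȟ^2 ≅ 0


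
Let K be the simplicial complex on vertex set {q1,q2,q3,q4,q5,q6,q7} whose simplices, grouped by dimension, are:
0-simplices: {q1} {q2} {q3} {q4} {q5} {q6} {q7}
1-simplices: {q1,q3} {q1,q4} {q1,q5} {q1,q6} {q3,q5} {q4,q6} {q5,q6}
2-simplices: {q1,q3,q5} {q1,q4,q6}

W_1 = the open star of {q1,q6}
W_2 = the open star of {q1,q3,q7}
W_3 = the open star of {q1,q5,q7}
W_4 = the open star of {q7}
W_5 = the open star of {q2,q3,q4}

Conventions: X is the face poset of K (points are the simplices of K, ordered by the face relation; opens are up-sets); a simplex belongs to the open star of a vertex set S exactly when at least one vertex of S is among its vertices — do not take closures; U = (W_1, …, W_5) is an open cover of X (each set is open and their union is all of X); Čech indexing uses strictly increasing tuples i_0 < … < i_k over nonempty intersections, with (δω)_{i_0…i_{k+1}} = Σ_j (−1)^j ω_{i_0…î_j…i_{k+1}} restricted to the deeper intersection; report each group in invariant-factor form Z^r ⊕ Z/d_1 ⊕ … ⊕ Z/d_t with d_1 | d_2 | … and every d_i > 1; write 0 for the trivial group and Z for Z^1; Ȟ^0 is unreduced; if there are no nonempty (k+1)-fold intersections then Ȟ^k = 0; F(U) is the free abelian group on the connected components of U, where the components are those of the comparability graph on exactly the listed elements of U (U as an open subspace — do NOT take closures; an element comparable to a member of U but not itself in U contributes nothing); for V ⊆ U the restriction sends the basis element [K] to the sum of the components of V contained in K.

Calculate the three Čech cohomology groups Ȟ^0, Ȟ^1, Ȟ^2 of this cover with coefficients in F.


Ȟ^0(U;F) ≅ Z^3, Ȟ^1(U;F) ≅ Z and Ȟ^2(U;F) ≅ 0

nonempty intersections:
  W1={{q1},{q6},{q1,q3},{q1,q4},{q1,q5},{q1,q6},{q4,q6},{q5,q6},{q1,q3,q5},{q1,q4,q6}} W2={{q1},{q3},{q7},{q1,q3},{q1,q4},{q1,q5},{q1,q6},{q3,q5},{q1,q3,q5},{q1,q4,q6}} W3={{q1},{q5},{q7},{q1,q3},{q1,q4},{q1,q5},{q1,q6},{q3,q5},{q5,q6},{q1,q3,q5},{q1,q4,q6}} W4={{q7}} W5={{q2},{q3},{q4},{q1,q3},{q1,q4},{q3,q5},{q4,q6},{q1,q3,q5},{q1,q4,q6}}
  W12={{q1},{q1,q3},{q1,q4},{q1,q5},{q1,q6},{q1,q3,q5},{q1,q4,q6}} W13={{q1},{q1,q3},{q1,q4},{q1,q5},{q1,q6},{q5,q6},{q1,q3,q5},{q1,q4,q6}} W15={{q1,q3},{q1,q4},{q4,q6},{q1,q3,q5},{q1,q4,q6}} W23={{q1},{q7},{q1,q3},{q1,q4},{q1,q5},{q1,q6},{q3,q5},{q1,q3,q5},{q1,q4,q6}} W24={{q7}} W25={{q3},{q1,q3},{q1,q4},{q3,q5},{q1,q3,q5},{q1,q4,q6}} W34={{q7}} W35={{q1,q3},{q1,q4},{q3,q5},{q1,q3,q5},{q1,q4,q6}}
  W123={{q1},{q1,q3},{q1,q4},{q1,q5},{q1,q6},{q1,q3,q5},{q1,q4,q6}} W125={{q1,q3},{q1,q4},{q1,q3,q5},{q1,q4,q6}} W135={{q1,q3},{q1,q4},{q1,q3,q5},{q1,q4,q6}} W234={{q7}} W235={{q1,q3},{q1,q4},{q3,q5},{q1,q3,q5},{q1,q4,q6}}
  W1235={{q1,q3},{q1,q4},{q1,q3,q5},{q1,q4,q6}}
components per intersection:
  W1: {{q1},{q6},{q1,q3},{q1,q4},{q1,q5},{q1,q6},{q4,q6},{q5,q6},{q1,q3,q5},{q1,q4,q6}}
  W2: {{q1},{q3},{q1,q3},{q1,q4},{q1,q5},{q1,q6},{q3,q5},{q1,q3,q5},{q1,q4,q6}} {{q7}}
  W3: {{q1},{q5},{q1,q3},{q1,q4},{q1,q5},{q1,q6},{q3,q5},{q5,q6},{q1,q3,q5},{q1,q4,q6}} {{q7}}
  W4: {{q7}}
  W5: {{q2}} {{q3},{q1,q3},{q3,q5},{q1,q3,q5}} {{q4},{q1,q4},{q4,q6},{q1,q4,q6}}
  W12: {{q1},{q1,q3},{q1,q4},{q1,q5},{q1,q6},{q1,q3,q5},{q1,q4,q6}}
  W13: {{q1},{q1,q3},{q1,q4},{q1,q5},{q1,q6},{q1,q3,q5},{q1,q4,q6}} {{q5,q6}}
  W15: {{q1,q3},{q1,q3,q5}} {{q1,q4},{q4,q6},{q1,q4,q6}}
  W23: {{q1},{q1,q3},{q1,q4},{q1,q5},{q1,q6},{q3,q5},{q1,q3,q5},{q1,q4,q6}} {{q7}}
  W24: {{q7}}
  W25: {{q3},{q1,q3},{q3,q5},{q1,q3,q5}} {{q1,q4},{q1,q4,q6}}
  W34: {{q7}}
  W35: {{q1,q3},{q3,q5},{q1,q3,q5}} {{q1,q4},{q1,q4,q6}}
  W123: {{q1},{q1,q3},{q1,q4},{q1,q5},{q1,q6},{q1,q3,q5},{q1,q4,q6}}
  W125: {{q1,q3},{q1,q3,q5}} {{q1,q4},{q1,q4,q6}}
  W135: {{q1,q3},{q1,q3,q5}} {{q1,q4},{q1,q4,q6}}
  W234: {{q7}}
  W235: {{q1,q3},{q3,q5},{q1,q3,q5}} {{q1,q4},{q1,q4,q6}}
  W1235: {{q1,q3},{q1,q3,q5}} {{q1,q4},{q1,q4,q6}}
C dims 9,13,8,2; δ0: rk 6, SNF 1^6; δ1: rk 6, SNF 1^6; δ2: rk 2, SNF 1^2
Ȟ^0: (9−6)−0=3 ⇒ Z^3
Ȟ^1: (13−6)−6=1 ⇒ Z
Ȟ^2: (8−2)−6=0 ⇒ 0
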